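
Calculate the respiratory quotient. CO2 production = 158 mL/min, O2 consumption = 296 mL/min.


RQ = VCO2 / VO2
RQ = 158 / 296
RQ = 0.5338


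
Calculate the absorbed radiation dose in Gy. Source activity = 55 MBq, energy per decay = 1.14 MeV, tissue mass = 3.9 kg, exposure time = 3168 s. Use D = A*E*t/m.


A = 55 MBq = 5.5000e+07 Bq
E = 1.14 MeV = 1.82628e-13 J
D = A*E*t/m = 5.5000e+07*1.82628e-13*3168/3.9
D = 0.008159 Gy


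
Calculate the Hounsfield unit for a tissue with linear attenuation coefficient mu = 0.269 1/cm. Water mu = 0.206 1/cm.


HU = ((mu_tissue - mu_water) / mu_water) * 1000
HU = ((0.269 - 0.206) / 0.206) * 1000
HU = 305.8


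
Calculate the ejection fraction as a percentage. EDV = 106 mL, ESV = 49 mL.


SV = EDV - ESV = 106 - 49 = 57 mL
EF = SV/EDV * 100 = 57/106 * 100
EF = 53.77%


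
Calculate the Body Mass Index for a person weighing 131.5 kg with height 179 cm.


BMI = weight / height^2
height = 179 cm = 1.79 m
BMI = 131.5 / 1.79^2
BMI = 41.04 kg/m^2


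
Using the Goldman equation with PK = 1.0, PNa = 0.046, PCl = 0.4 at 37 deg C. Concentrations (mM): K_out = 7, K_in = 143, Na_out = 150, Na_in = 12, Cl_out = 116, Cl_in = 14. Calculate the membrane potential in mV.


Vm = (RT/F)*ln((PK*Ko + PNa*Nao + PCl*Cli)/(PK*Ki + PNa*Nai + PCl*Clo))
Numer = 19.5, Denom = 189.952
Vm = -60.84 mV


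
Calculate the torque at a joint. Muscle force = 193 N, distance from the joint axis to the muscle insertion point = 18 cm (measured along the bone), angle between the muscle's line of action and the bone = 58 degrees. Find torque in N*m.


Torque = F * d * sin(theta)   (moment arm = d*sin(theta))
d = 18 cm = 0.18 m
Torque = 193 * 0.18 * sin(58)
Torque = 29.46 N*m


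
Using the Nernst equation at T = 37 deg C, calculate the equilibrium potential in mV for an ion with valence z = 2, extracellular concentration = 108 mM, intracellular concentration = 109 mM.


E = (RT/(zF)) * ln(C_out/C_in)
T = 37 + 273.15 = 310.15 K
E = (8.314 * 310.15 / (2 * 96485)) * ln(108/109)
E = -0.1232 mV


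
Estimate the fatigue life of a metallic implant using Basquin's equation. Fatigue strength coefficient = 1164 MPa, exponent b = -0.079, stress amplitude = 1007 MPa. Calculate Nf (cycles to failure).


sigma_a = sigma_f' * (2Nf)^b
2Nf = (sigma_a/sigma_f')^(1/b)
2Nf = (1007/1164)^(1/-0.079)
2Nf = 6.2589304
Nf = 3.129


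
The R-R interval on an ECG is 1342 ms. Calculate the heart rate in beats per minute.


HR = 60 / RR_interval(s)
RR = 1342 ms = 1.342 s
HR = 60 / 1.342 = 44.71 bpm


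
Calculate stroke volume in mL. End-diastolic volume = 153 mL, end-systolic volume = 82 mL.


SV = EDV - ESV
SV = 153 - 82
SV = 71 mL


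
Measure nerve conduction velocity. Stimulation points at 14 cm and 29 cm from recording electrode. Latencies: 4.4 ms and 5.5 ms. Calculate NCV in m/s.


Distance = (29 - 14) / 100 = 0.15 m
dt = (5.5 - 4.4) / 1000 = 0.0011 s
NCV = dist / dt = 136.4 m/s


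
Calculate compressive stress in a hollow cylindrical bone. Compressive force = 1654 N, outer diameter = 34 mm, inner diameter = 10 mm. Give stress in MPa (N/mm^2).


A = pi*(r_o^2 - r_i^2)
r_o = 17 mm, r_i = 5 mm
A = 829.38 mm^2
sigma = F/A = 1654 / 829.38
sigma = 1.994 MPa


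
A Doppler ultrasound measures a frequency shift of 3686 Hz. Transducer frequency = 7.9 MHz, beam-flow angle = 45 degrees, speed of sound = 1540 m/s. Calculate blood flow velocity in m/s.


v = fd * c / (2 * f0 * cos(theta))
v = 3686 * 1540 / (2 * 7.9000e+06 * cos(45))
v = 0.5081 m/s


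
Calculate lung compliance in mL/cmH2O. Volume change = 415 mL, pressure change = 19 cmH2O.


C = dV / dP
C = 415 / 19
C = 21.84 mL/cmH2O


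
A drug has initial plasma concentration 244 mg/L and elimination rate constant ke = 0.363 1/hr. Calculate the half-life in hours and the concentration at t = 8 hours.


t_half = ln(2) / ke = 0.693147 / 0.363 = 1.909 hr
C(t) = C0 * exp(-ke*t) = 244 * exp(-0.363*8)
C(8) = 13.37 mg/L


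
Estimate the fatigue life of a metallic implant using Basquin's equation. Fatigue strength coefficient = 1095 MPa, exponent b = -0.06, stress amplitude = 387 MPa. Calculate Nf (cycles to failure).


sigma_a = sigma_f' * (2Nf)^b
2Nf = (sigma_a/sigma_f')^(1/b)
2Nf = (387/1095)^(1/-0.06)
2Nf = 33758715
Nf = 1.6879e+07


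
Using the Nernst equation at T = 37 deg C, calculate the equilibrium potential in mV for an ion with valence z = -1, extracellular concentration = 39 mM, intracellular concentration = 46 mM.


E = (RT/(zF)) * ln(C_out/C_in)
T = 37 + 273.15 = 310.15 K
E = (8.314 * 310.15 / (-1 * 96485)) * ln(39/46)
E = 4.412 mV


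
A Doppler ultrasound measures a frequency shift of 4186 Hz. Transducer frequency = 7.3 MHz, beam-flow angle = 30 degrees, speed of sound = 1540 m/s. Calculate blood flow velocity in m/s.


v = fd * c / (2 * f0 * cos(theta))
v = 4186 * 1540 / (2 * 7.3000e+06 * cos(30))
v = 0.5098 m/s


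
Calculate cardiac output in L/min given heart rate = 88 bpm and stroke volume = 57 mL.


CO = HR * SV
CO = 88 * 57 / 1000
CO = 5.016 L/min


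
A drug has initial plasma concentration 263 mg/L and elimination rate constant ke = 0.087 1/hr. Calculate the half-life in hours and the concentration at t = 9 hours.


t_half = ln(2) / ke = 0.693147 / 0.087 = 7.967 hr
C(t) = C0 * exp(-ke*t) = 263 * exp(-0.087*9)
C(9) = 120.2 mg/L


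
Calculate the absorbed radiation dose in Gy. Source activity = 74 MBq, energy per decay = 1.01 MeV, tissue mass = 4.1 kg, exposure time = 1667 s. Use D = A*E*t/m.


A = 74 MBq = 7.4000e+07 Bq
E = 1.01 MeV = 1.61802e-13 J
D = A*E*t/m = 7.4000e+07*1.61802e-13*1667/4.1
D = 0.004868 Gy


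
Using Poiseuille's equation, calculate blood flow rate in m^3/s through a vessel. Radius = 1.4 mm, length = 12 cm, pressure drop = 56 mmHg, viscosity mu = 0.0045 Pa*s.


Q = pi*r^4*dP / (8*mu*L)
r = 0.0014 m, L = 0.12 m
dP = 56 mmHg = 7466.032 Pa
Q = 2.0858e-05 m^3/s


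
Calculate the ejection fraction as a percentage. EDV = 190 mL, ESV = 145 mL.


SV = EDV - ESV = 190 - 145 = 45 mL
EF = SV/EDV * 100 = 45/190 * 100
EF = 23.68%


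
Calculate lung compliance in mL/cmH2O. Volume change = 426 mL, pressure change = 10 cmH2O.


C = dV / dP
C = 426 / 10
C = 42.6 mL/cmH2O


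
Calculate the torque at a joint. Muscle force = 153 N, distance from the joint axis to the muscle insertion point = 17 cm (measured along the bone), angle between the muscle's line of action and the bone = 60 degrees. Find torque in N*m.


Torque = F * d * sin(theta)   (moment arm = d*sin(theta))
d = 17 cm = 0.17 m
Torque = 153 * 0.17 * sin(60)
Torque = 22.53 N*m


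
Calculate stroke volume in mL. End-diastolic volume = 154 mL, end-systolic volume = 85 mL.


SV = EDV - ESV
SV = 154 - 85
SV = 69 mL


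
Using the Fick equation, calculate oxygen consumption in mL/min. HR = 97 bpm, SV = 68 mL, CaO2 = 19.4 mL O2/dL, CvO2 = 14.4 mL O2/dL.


CO = HR*SV = 97*68/1000 = 6.596 L/min
a-v O2 diff = 19.4 - 14.4 = 5 mL/dL
VO2 = CO * (CaO2-CvO2) * 10 dL/L
VO2 = 6.596 * 5 * 10
VO2 = 329.8 mL/min


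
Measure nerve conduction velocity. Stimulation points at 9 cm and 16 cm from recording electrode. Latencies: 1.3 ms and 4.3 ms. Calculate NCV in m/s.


Distance = (16 - 9) / 100 = 0.07 m
dt = (4.3 - 1.3) / 1000 = 0.003 s
NCV = dist / dt = 23.33 m/s


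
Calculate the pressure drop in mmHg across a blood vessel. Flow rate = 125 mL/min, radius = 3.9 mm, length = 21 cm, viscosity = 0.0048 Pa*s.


dP = 8*mu*L*Q / (pi*r^4)
Q = 125 mL/min = 2.08333e-06 m^3/s
dP = 23.1153 Pa = 23.1153 / 133.322 mmHg = 0.1734 mmHg


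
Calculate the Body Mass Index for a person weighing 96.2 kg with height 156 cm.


BMI = weight / height^2
height = 156 cm = 1.56 m
BMI = 96.2 / 1.56^2
BMI = 39.53 kg/m^2


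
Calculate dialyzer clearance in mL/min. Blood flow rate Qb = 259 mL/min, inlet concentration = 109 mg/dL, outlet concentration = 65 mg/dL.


K = Qb * (Cb_in - Cb_out) / Cb_in
K = 259 * (109 - 65) / 109
K = 104.6 mL/min


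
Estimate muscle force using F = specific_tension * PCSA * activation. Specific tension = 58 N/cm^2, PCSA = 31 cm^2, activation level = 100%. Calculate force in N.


F = sigma * PCSA * activation
F = 58 * 31 * 1
F = 1798 N


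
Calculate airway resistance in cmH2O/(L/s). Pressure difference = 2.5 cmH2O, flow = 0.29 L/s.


R = dP / flow
R = 2.5 / 0.29
R = 8.621 cmH2O/(L/s)


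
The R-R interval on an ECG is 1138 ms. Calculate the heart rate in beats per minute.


HR = 60 / RR_interval(s)
RR = 1138 ms = 1.138 s
HR = 60 / 1.138 = 52.72 bpm


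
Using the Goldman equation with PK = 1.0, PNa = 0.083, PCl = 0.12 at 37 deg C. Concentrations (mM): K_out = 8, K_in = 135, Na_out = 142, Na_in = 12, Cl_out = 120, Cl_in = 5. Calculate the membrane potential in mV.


Vm = (RT/F)*ln((PK*Ko + PNa*Nao + PCl*Cli)/(PK*Ki + PNa*Nai + PCl*Clo))
Numer = 20.386, Denom = 150.396
Vm = -53.41 mV


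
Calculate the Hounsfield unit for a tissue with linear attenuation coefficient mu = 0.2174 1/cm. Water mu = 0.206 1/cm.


HU = ((mu_tissue - mu_water) / mu_water) * 1000
HU = ((0.2174 - 0.206) / 0.206) * 1000
HU = 55.34


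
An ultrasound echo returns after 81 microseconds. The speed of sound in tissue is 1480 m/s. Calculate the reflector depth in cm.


depth = c * t / 2
t = 81 us = 8.1000e-05 s
depth = 1480 * 8.1000e-05 / 2
depth = 0.05994 m = 5.994 cm


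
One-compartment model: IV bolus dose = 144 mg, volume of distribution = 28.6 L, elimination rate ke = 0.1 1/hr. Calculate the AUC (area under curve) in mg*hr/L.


C0 = Dose/Vd = 144/28.6 = 5.03497 mg/L
AUC = C0/ke = 5.03497/0.1
AUC = 50.35 mg*hr/L


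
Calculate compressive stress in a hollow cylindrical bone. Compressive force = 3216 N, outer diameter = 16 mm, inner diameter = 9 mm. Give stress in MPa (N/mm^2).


A = pi*(r_o^2 - r_i^2)
r_o = 8 mm, r_i = 4.5 mm
A = 137.445 mm^2
sigma = F/A = 3216 / 137.445
sigma = 23.4 MPa


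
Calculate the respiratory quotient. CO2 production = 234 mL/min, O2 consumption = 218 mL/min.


RQ = VCO2 / VO2
RQ = 234 / 218
RQ = 1.073


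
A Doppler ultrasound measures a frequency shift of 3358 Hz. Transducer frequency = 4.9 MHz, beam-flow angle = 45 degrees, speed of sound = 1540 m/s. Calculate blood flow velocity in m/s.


v = fd * c / (2 * f0 * cos(theta))
v = 3358 * 1540 / (2 * 4.9000e+06 * cos(45))
v = 0.7463 m/s


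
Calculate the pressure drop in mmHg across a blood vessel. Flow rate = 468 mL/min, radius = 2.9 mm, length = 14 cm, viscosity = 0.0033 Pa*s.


dP = 8*mu*L*Q / (pi*r^4)
Q = 468 mL/min = 7.8e-06 m^3/s
dP = 129.743 Pa = 129.743 / 133.322 mmHg = 0.9732 mmHg


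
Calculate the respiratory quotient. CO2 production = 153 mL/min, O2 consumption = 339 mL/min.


RQ = VCO2 / VO2
RQ = 153 / 339
RQ = 0.4513


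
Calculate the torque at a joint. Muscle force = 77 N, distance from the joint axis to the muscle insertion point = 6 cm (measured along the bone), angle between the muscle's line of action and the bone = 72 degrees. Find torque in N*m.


Torque = F * d * sin(theta)   (moment arm = d*sin(theta))
d = 6 cm = 0.06 m
Torque = 77 * 0.06 * sin(72)
Torque = 4.394 N*m


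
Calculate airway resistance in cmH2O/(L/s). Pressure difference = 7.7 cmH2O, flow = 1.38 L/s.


R = dP / flow
R = 7.7 / 1.38
R = 5.58 cmH2O/(L/s)


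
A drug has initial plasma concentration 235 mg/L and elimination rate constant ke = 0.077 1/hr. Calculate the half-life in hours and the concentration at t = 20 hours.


t_half = ln(2) / ke = 0.693147 / 0.077 = 9.002 hr
C(t) = C0 * exp(-ke*t) = 235 * exp(-0.077*20)
C(20) = 50.38 mg/L


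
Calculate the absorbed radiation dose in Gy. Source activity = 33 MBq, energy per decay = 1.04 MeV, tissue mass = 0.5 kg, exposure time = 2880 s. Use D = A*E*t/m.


A = 33 MBq = 3.3000e+07 Bq
E = 1.04 MeV = 1.66608e-13 J
D = A*E*t/m = 3.3000e+07*1.66608e-13*2880/0.5
D = 0.03167 Gy


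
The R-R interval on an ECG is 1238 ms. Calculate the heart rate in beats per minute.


HR = 60 / RR_interval(s)
RR = 1238 ms = 1.238 s
HR = 60 / 1.238 = 48.47 bpm


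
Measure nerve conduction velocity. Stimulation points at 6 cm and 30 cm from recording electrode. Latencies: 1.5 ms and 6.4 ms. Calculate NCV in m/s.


Distance = (30 - 6) / 100 = 0.24 m
dt = (6.4 - 1.5) / 1000 = 0.0049 s
NCV = dist / dt = 48.98 m/s


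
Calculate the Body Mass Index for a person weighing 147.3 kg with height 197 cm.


BMI = weight / height^2
height = 197 cm = 1.97 m
BMI = 147.3 / 1.97^2
BMI = 37.96 kg/m^2


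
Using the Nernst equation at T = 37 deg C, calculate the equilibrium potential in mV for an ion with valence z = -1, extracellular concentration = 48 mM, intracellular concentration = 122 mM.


E = (RT/(zF)) * ln(C_out/C_in)
T = 37 + 273.15 = 310.15 K
E = (8.314 * 310.15 / (-1 * 96485)) * ln(48/122)
E = 24.93 mV


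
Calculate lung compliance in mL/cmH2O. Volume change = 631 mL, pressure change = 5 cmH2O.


C = dV / dP
C = 631 / 5
C = 126.2 mL/cmH2O


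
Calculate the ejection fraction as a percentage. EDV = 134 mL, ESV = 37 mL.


SV = EDV - ESV = 134 - 37 = 97 mL
EF = SV/EDV * 100 = 97/134 * 100
EF = 72.39%


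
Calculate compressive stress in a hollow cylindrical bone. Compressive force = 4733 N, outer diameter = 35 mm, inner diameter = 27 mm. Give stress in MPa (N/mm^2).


A = pi*(r_o^2 - r_i^2)
r_o = 17.5 mm, r_i = 13.5 mm
A = 389.557 mm^2
sigma = F/A = 4733 / 389.557
sigma = 12.15 MPa


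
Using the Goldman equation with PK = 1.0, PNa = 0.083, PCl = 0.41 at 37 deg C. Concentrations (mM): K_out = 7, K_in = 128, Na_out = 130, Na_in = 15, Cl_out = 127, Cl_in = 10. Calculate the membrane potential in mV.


Vm = (RT/F)*ln((PK*Ko + PNa*Nao + PCl*Cli)/(PK*Ki + PNa*Nai + PCl*Clo))
Numer = 21.89, Denom = 181.315
Vm = -56.5 mV


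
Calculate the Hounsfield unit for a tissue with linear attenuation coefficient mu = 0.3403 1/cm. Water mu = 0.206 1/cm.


HU = ((mu_tissue - mu_water) / mu_water) * 1000
HU = ((0.3403 - 0.206) / 0.206) * 1000
HU = 651.9


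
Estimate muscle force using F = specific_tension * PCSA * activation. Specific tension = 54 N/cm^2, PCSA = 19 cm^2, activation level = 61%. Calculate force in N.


F = sigma * PCSA * activation
F = 54 * 19 * 0.61
F = 625.9 N


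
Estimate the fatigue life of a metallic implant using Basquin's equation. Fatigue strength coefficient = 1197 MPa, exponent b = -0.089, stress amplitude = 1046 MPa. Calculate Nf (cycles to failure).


sigma_a = sigma_f' * (2Nf)^b
2Nf = (sigma_a/sigma_f')^(1/b)
2Nf = (1046/1197)^(1/-0.089)
2Nf = 4.5499354
Nf = 2.275


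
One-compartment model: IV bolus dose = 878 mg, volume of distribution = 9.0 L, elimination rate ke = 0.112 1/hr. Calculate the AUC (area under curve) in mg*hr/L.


C0 = Dose/Vd = 878/9.0 = 97.5556 mg/L
AUC = C0/ke = 97.5556/0.112
AUC = 871 mg*hr/L


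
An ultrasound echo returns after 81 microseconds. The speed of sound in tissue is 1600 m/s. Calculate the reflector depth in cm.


depth = c * t / 2
t = 81 us = 8.1000e-05 s
depth = 1600 * 8.1000e-05 / 2
depth = 0.0648 m = 6.48 cm


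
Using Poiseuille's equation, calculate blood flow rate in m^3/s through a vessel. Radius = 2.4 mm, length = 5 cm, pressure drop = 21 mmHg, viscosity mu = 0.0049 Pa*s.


Q = pi*r^4*dP / (8*mu*L)
r = 0.0024 m, L = 0.05 m
dP = 21 mmHg = 2799.762 Pa
Q = 1.4889e-04 m^3/s


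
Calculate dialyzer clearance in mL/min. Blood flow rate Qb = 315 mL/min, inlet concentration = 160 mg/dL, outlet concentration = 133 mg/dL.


K = Qb * (Cb_in - Cb_out) / Cb_in
K = 315 * (160 - 133) / 160
K = 53.16 mL/min


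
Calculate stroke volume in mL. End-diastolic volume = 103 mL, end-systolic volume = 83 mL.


SV = EDV - ESV
SV = 103 - 83
SV = 20 mL


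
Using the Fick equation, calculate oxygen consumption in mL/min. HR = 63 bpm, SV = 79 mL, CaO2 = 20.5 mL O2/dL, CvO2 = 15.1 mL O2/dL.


CO = HR*SV = 63*79/1000 = 4.977 L/min
a-v O2 diff = 20.5 - 15.1 = 5.4 mL/dL
VO2 = CO * (CaO2-CvO2) * 10 dL/L
VO2 = 4.977 * 5.4 * 10
VO2 = 268.8 mL/min


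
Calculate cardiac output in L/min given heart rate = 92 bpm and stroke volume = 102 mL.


CO = HR * SV
CO = 92 * 102 / 1000
CO = 9.384 L/min


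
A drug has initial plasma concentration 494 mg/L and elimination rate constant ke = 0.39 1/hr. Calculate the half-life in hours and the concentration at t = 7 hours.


t_half = ln(2) / ke = 0.693147 / 0.39 = 1.777 hr
C(t) = C0 * exp(-ke*t) = 494 * exp(-0.39*7)
C(7) = 32.22 mg/L


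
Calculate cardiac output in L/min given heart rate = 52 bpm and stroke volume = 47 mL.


CO = HR * SV
CO = 52 * 47 / 1000
CO = 2.444 L/min


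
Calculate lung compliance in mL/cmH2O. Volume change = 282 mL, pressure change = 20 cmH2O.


C = dV / dP
C = 282 / 20
C = 14.1 mL/cmH2O


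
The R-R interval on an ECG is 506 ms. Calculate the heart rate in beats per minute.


HR = 60 / RR_interval(s)
RR = 506 ms = 0.506 s
HR = 60 / 0.506 = 118.6 bpm


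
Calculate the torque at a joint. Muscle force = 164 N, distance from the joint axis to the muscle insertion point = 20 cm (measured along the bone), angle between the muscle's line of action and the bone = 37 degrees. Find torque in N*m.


Torque = F * d * sin(theta)   (moment arm = d*sin(theta))
d = 20 cm = 0.2 m
Torque = 164 * 0.2 * sin(37)
Torque = 19.74 N*m


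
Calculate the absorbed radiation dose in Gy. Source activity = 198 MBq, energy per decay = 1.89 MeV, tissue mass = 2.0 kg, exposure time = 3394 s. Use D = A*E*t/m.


A = 198 MBq = 1.9800e+08 Bq
E = 1.89 MeV = 3.02778e-13 J
D = A*E*t/m = 1.9800e+08*3.02778e-13*3394/2.0
D = 0.1017 Gy


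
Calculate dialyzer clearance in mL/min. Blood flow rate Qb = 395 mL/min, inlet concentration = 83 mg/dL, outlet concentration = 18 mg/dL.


K = Qb * (Cb_in - Cb_out) / Cb_in
K = 395 * (83 - 18) / 83
K = 309.3 mL/min


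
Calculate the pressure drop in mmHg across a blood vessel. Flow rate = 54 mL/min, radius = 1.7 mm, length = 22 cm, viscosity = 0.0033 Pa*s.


dP = 8*mu*L*Q / (pi*r^4)
Q = 54 mL/min = 9e-07 m^3/s
dP = 199.216 Pa = 199.216 / 133.322 mmHg = 1.494 mmHg


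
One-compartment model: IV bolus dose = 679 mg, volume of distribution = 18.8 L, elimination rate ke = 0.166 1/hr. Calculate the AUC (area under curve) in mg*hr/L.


C0 = Dose/Vd = 679/18.8 = 36.117 mg/L
AUC = C0/ke = 36.117/0.166
AUC = 217.6 mg*hr/L


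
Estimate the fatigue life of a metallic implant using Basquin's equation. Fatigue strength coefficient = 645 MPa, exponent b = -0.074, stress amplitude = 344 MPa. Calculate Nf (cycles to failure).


sigma_a = sigma_f' * (2Nf)^b
2Nf = (sigma_a/sigma_f')^(1/b)
2Nf = (344/645)^(1/-0.074)
2Nf = 4888.8462
Nf = 2444


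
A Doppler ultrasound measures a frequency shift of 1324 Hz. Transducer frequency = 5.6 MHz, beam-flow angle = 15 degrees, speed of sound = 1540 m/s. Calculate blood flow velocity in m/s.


v = fd * c / (2 * f0 * cos(theta))
v = 1324 * 1540 / (2 * 5.6000e+06 * cos(15))
v = 0.1885 m/s


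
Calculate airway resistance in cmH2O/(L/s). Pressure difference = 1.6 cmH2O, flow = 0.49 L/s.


R = dP / flow
R = 1.6 / 0.49
R = 3.265 cmH2O/(L/s)


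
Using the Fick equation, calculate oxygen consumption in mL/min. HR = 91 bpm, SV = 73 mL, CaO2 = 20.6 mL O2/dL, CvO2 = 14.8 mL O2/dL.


CO = HR*SV = 91*73/1000 = 6.643 L/min
a-v O2 diff = 20.6 - 14.8 = 5.8 mL/dL
VO2 = CO * (CaO2-CvO2) * 10 dL/L
VO2 = 6.643 * 5.8 * 10
VO2 = 385.3 mL/min


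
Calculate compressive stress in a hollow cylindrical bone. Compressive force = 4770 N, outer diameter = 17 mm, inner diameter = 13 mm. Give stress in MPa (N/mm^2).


A = pi*(r_o^2 - r_i^2)
r_o = 8.5 mm, r_i = 6.5 mm
A = 94.2478 mm^2
sigma = F/A = 4770 / 94.2478
sigma = 50.61 MPa


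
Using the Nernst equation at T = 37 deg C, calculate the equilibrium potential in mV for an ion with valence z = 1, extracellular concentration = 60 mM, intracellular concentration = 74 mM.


E = (RT/(zF)) * ln(C_out/C_in)
T = 37 + 273.15 = 310.15 K
E = (8.314 * 310.15 / (1 * 96485)) * ln(60/74)
E = -5.605 mV


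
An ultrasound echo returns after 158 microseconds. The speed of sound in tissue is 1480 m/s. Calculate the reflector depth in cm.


depth = c * t / 2
t = 158 us = 1.5800e-04 s
depth = 1480 * 1.5800e-04 / 2
depth = 0.11692 m = 11.692 cm


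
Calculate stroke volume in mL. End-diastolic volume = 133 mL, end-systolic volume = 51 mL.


SV = EDV - ESV
SV = 133 - 51
SV = 82 mL


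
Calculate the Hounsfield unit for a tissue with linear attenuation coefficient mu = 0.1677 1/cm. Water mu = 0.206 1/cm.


HU = ((mu_tissue - mu_water) / mu_water) * 1000
HU = ((0.1677 - 0.206) / 0.206) * 1000
HU = -185.9


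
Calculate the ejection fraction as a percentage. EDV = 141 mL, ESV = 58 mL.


SV = EDV - ESV = 141 - 58 = 83 mL
EF = SV/EDV * 100 = 83/141 * 100
EF = 58.87%


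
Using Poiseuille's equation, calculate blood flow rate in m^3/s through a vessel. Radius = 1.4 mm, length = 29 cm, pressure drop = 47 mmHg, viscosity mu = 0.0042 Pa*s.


Q = pi*r^4*dP / (8*mu*L)
r = 0.0014 m, L = 0.29 m
dP = 47 mmHg = 6266.134 Pa
Q = 7.7611e-06 m^3/s


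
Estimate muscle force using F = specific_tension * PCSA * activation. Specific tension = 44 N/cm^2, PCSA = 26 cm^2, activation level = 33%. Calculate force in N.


F = sigma * PCSA * activation
F = 44 * 26 * 0.33
F = 377.5 N


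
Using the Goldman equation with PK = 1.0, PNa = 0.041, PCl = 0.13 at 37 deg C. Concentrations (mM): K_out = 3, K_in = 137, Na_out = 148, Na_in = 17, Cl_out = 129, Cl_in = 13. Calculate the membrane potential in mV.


Vm = (RT/F)*ln((PK*Ko + PNa*Nao + PCl*Cli)/(PK*Ki + PNa*Nai + PCl*Clo))
Numer = 10.758, Denom = 154.467
Vm = -71.2 mV


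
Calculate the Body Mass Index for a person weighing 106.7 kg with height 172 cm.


BMI = weight / height^2
height = 172 cm = 1.72 m
BMI = 106.7 / 1.72^2
BMI = 36.07 kg/m^2


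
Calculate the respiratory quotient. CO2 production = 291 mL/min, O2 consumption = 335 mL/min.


RQ = VCO2 / VO2
RQ = 291 / 335
RQ = 0.8687


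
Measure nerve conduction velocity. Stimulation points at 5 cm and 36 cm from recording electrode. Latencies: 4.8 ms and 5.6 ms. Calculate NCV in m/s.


Distance = (36 - 5) / 100 = 0.31 m
dt = (5.6 - 4.8) / 1000 = 8.0000e-04 s
NCV = dist / dt = 387.5 m/s


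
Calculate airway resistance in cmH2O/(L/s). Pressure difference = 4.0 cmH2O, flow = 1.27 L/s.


R = dP / flow
R = 4.0 / 1.27
R = 3.15 cmH2O/(L/s)


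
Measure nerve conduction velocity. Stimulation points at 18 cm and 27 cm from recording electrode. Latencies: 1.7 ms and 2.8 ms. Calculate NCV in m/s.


Distance = (27 - 18) / 100 = 0.09 m
dt = (2.8 - 1.7) / 1000 = 0.0011 s
NCV = dist / dt = 81.82 m/s


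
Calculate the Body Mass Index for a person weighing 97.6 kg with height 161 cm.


BMI = weight / height^2
height = 161 cm = 1.61 m
BMI = 97.6 / 1.61^2
BMI = 37.65 kg/m^2


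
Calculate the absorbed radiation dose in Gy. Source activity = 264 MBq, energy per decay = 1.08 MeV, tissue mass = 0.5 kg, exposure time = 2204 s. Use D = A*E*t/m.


A = 264 MBq = 2.6400e+08 Bq
E = 1.08 MeV = 1.73016e-13 J
D = A*E*t/m = 2.6400e+08*1.73016e-13*2204/0.5
D = 0.2013 Gy


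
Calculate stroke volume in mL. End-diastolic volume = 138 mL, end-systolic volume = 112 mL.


SV = EDV - ESV
SV = 138 - 112
SV = 26 mL


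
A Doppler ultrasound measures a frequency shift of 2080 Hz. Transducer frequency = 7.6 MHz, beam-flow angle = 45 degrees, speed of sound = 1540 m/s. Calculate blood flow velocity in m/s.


v = fd * c / (2 * f0 * cos(theta))
v = 2080 * 1540 / (2 * 7.6000e+06 * cos(45))
v = 0.298 m/s


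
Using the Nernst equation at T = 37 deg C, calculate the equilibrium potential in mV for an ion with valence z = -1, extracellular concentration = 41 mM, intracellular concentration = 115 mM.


E = (RT/(zF)) * ln(C_out/C_in)
T = 37 + 273.15 = 310.15 K
E = (8.314 * 310.15 / (-1 * 96485)) * ln(41/115)
E = 27.56 mV


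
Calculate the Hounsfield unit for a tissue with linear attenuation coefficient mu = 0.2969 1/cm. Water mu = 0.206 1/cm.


HU = ((mu_tissue - mu_water) / mu_water) * 1000
HU = ((0.2969 - 0.206) / 0.206) * 1000
HU = 441.3


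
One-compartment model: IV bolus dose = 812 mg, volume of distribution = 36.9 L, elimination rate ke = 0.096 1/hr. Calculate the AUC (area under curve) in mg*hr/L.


C0 = Dose/Vd = 812/36.9 = 22.0054 mg/L
AUC = C0/ke = 22.0054/0.096
AUC = 229.2 mg*hr/L


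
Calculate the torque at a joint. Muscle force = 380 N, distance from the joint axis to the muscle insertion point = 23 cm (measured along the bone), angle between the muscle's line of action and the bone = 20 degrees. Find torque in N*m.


Torque = F * d * sin(theta)   (moment arm = d*sin(theta))
d = 23 cm = 0.23 m
Torque = 380 * 0.23 * sin(20)
Torque = 29.89 N*m


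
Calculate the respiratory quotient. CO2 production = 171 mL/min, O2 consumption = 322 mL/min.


RQ = VCO2 / VO2
RQ = 171 / 322
RQ = 0.5311


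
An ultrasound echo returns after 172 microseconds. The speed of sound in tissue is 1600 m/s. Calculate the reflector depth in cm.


depth = c * t / 2
t = 172 us = 1.7200e-04 s
depth = 1600 * 1.7200e-04 / 2
depth = 0.1376 m = 13.76 cm


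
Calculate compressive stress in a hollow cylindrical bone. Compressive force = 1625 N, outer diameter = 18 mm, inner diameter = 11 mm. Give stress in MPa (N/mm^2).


A = pi*(r_o^2 - r_i^2)
r_o = 9 mm, r_i = 5.5 mm
A = 159.436 mm^2
sigma = F/A = 1625 / 159.436
sigma = 10.19 MPa


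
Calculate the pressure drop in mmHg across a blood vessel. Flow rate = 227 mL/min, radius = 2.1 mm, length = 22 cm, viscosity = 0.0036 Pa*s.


dP = 8*mu*L*Q / (pi*r^4)
Q = 227 mL/min = 3.78333e-06 m^3/s
dP = 392.34 Pa = 392.34 / 133.322 mmHg = 2.943 mmHg


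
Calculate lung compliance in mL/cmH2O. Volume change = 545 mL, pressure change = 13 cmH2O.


C = dV / dP
C = 545 / 13
C = 41.92 mL/cmH2O


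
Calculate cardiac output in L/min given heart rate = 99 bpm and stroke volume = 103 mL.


CO = HR * SV
CO = 99 * 103 / 1000
CO = 10.2 L/min


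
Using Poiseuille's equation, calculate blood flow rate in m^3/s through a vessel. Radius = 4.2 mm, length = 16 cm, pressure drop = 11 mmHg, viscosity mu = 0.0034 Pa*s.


Q = pi*r^4*dP / (8*mu*L)
r = 0.0042 m, L = 0.16 m
dP = 11 mmHg = 1466.542 Pa
Q = 3.2942e-04 m^3/s


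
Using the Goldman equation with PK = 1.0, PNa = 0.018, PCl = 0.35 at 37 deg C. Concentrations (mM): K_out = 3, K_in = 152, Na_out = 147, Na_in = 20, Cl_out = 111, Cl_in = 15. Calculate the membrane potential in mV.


Vm = (RT/F)*ln((PK*Ko + PNa*Nao + PCl*Cli)/(PK*Ki + PNa*Nai + PCl*Clo))
Numer = 10.896, Denom = 191.21
Vm = -76.57 mV


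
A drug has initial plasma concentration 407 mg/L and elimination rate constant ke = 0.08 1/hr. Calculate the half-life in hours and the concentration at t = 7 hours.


t_half = ln(2) / ke = 0.693147 / 0.08 = 8.664 hr
C(t) = C0 * exp(-ke*t) = 407 * exp(-0.08*7)
C(7) = 232.5 mg/L


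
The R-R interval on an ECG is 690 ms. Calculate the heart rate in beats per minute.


HR = 60 / RR_interval(s)
RR = 690 ms = 0.69 s
HR = 60 / 0.69 = 86.96 bpm


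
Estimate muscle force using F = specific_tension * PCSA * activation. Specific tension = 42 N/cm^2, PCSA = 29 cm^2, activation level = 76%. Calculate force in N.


F = sigma * PCSA * activation
F = 42 * 29 * 0.76
F = 925.7 N


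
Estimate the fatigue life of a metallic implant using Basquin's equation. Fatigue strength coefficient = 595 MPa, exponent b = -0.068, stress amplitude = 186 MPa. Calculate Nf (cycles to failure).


sigma_a = sigma_f' * (2Nf)^b
2Nf = (sigma_a/sigma_f')^(1/b)
2Nf = (186/595)^(1/-0.068)
2Nf = 26701135
Nf = 1.3351e+07


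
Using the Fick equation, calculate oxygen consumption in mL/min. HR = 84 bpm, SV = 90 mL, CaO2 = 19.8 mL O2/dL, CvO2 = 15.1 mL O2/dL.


CO = HR*SV = 84*90/1000 = 7.56 L/min
a-v O2 diff = 19.8 - 15.1 = 4.7 mL/dL
VO2 = CO * (CaO2-CvO2) * 10 dL/L
VO2 = 7.56 * 4.7 * 10
VO2 = 355.3 mL/min


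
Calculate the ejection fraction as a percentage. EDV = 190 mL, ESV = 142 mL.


SV = EDV - ESV = 190 - 142 = 48 mL
EF = SV/EDV * 100 = 48/190 * 100
EF = 25.26%


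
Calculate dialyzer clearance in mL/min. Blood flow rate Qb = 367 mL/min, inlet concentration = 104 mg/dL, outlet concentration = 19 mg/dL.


K = Qb * (Cb_in - Cb_out) / Cb_in
K = 367 * (104 - 19) / 104
K = 300 mL/min


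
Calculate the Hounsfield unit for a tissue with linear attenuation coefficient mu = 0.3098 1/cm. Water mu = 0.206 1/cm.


HU = ((mu_tissue - mu_water) / mu_water) * 1000
HU = ((0.3098 - 0.206) / 0.206) * 1000
HU = 503.9


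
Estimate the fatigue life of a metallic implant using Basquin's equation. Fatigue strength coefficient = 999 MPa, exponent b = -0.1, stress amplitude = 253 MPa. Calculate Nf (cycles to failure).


sigma_a = sigma_f' * (2Nf)^b
2Nf = (sigma_a/sigma_f')^(1/b)
2Nf = (253/999)^(1/-0.1)
2Nf = 921403.1
Nf = 4.607e+05


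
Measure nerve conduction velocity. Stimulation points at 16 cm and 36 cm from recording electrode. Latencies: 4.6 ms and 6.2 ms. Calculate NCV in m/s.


Distance = (36 - 16) / 100 = 0.2 m
dt = (6.2 - 4.6) / 1000 = 0.0016 s
NCV = dist / dt = 125 m/s


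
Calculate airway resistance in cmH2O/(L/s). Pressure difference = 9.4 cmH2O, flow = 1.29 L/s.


R = dP / flow
R = 9.4 / 1.29
R = 7.287 cmH2O/(L/s)


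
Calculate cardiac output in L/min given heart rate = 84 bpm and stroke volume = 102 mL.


CO = HR * SV
CO = 84 * 102 / 1000
CO = 8.568 L/min


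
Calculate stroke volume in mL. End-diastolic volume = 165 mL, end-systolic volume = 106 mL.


SV = EDV - ESV
SV = 165 - 106
SV = 59 mL


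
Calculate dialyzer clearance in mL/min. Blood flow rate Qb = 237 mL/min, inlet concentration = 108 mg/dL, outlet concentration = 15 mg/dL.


K = Qb * (Cb_in - Cb_out) / Cb_in
K = 237 * (108 - 15) / 108
K = 204.1 mL/min


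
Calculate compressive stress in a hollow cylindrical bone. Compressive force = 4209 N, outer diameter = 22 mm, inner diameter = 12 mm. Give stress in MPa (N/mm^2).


A = pi*(r_o^2 - r_i^2)
r_o = 11 mm, r_i = 6 mm
A = 267.035 mm^2
sigma = F/A = 4209 / 267.035
sigma = 15.76 MPa


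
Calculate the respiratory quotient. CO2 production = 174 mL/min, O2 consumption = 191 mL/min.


RQ = VCO2 / VO2
RQ = 174 / 191
RQ = 0.911


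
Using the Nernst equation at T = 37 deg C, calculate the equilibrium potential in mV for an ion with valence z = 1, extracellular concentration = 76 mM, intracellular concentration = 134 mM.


E = (RT/(zF)) * ln(C_out/C_in)
T = 37 + 273.15 = 310.15 K
E = (8.314 * 310.15 / (1 * 96485)) * ln(76/134)
E = -15.16 mV


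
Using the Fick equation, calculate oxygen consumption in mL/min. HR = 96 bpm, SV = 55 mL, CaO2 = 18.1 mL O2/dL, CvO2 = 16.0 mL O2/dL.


CO = HR*SV = 96*55/1000 = 5.28 L/min
a-v O2 diff = 18.1 - 16.0 = 2.1 mL/dL
VO2 = CO * (CaO2-CvO2) * 10 dL/L
VO2 = 5.28 * 2.1 * 10
VO2 = 110.9 mL/min


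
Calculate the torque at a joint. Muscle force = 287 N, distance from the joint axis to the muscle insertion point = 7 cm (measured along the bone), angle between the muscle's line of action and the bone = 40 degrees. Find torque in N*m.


Torque = F * d * sin(theta)   (moment arm = d*sin(theta))
d = 7 cm = 0.07 m
Torque = 287 * 0.07 * sin(40)
Torque = 12.91 N*m


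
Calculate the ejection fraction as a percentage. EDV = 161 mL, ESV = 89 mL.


SV = EDV - ESV = 161 - 89 = 72 mL
EF = SV/EDV * 100 = 72/161 * 100
EF = 44.72%


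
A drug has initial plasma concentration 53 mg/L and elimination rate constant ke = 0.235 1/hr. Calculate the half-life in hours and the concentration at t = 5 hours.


t_half = ln(2) / ke = 0.693147 / 0.235 = 2.95 hr
C(t) = C0 * exp(-ke*t) = 53 * exp(-0.235*5)
C(5) = 16.37 mg/L


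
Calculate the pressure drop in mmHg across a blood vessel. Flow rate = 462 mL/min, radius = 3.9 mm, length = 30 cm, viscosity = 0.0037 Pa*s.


dP = 8*mu*L*Q / (pi*r^4)
Q = 462 mL/min = 7.7e-06 m^3/s
dP = 94.0796 Pa = 94.0796 / 133.322 mmHg = 0.7057 mmHg


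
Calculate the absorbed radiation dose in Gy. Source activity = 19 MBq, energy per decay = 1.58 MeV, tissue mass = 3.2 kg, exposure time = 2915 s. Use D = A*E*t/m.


A = 19 MBq = 1.9000e+07 Bq
E = 1.58 MeV = 2.53116e-13 J
D = A*E*t/m = 1.9000e+07*2.53116e-13*2915/3.2
D = 0.004381 Gy


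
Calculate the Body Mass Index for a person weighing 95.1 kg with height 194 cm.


BMI = weight / height^2
height = 194 cm = 1.94 m
BMI = 95.1 / 1.94^2
BMI = 25.27 kg/m^2


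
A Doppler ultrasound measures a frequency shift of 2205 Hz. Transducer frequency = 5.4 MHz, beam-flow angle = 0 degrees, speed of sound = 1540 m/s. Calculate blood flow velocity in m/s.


v = fd * c / (2 * f0 * cos(theta))
v = 2205 * 1540 / (2 * 5.4000e+06 * cos(0))
v = 0.3144 m/s


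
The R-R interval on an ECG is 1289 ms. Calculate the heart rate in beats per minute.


HR = 60 / RR_interval(s)
RR = 1289 ms = 1.289 s
HR = 60 / 1.289 = 46.55 bpm


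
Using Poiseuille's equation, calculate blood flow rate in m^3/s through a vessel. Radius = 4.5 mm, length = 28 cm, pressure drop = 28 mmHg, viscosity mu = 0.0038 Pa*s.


Q = pi*r^4*dP / (8*mu*L)
r = 0.0045 m, L = 0.28 m
dP = 28 mmHg = 3733.016 Pa
Q = 5.6497e-04 m^3/s


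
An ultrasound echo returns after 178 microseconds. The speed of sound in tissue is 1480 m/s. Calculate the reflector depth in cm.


depth = c * t / 2
t = 178 us = 1.7800e-04 s
depth = 1480 * 1.7800e-04 / 2
depth = 0.13172 m = 13.172 cm


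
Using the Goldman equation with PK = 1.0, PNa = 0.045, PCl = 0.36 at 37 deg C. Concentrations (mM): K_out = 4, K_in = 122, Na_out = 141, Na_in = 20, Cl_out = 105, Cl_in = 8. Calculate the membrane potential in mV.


Vm = (RT/F)*ln((PK*Ko + PNa*Nao + PCl*Cli)/(PK*Ki + PNa*Nai + PCl*Clo))
Numer = 13.225, Denom = 160.7
Vm = -66.74 mV


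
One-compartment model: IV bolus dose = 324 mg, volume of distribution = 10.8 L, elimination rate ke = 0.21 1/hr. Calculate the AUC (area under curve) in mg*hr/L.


C0 = Dose/Vd = 324/10.8 = 30 mg/L
AUC = C0/ke = 30/0.21
AUC = 142.9 mg*hr/L


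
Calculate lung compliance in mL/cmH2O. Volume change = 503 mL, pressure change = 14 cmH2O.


C = dV / dP
C = 503 / 14
C = 35.93 mL/cmH2O


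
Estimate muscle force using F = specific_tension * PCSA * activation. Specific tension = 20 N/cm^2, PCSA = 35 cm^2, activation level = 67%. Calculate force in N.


F = sigma * PCSA * activation
F = 20 * 35 * 0.67
F = 469 N


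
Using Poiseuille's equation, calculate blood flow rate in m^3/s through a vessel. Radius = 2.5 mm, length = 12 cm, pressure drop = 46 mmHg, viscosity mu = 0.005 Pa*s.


Q = pi*r^4*dP / (8*mu*L)
r = 0.0025 m, L = 0.12 m
dP = 46 mmHg = 6132.812 Pa
Q = 1.5679e-04 m^3/s


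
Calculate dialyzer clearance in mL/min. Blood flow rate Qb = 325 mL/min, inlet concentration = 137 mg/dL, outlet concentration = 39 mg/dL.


K = Qb * (Cb_in - Cb_out) / Cb_in
K = 325 * (137 - 39) / 137
K = 232.5 mL/min


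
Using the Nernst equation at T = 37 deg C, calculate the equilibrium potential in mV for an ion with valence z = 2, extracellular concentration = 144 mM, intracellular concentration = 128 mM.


E = (RT/(zF)) * ln(C_out/C_in)
T = 37 + 273.15 = 310.15 K
E = (8.314 * 310.15 / (2 * 96485)) * ln(144/128)
E = 1.574 mV


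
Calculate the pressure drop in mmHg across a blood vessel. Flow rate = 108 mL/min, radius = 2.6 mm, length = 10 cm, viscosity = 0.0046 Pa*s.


dP = 8*mu*L*Q / (pi*r^4)
Q = 108 mL/min = 1.8e-06 m^3/s
dP = 46.1399 Pa = 46.1399 / 133.322 mmHg = 0.3461 mmHg


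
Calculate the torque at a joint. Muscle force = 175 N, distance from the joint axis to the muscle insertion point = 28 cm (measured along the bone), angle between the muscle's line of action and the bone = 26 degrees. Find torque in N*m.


Torque = F * d * sin(theta)   (moment arm = d*sin(theta))
d = 28 cm = 0.28 m
Torque = 175 * 0.28 * sin(26)
Torque = 21.48 N*m


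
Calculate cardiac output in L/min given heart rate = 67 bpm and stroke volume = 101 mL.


CO = HR * SV
CO = 67 * 101 / 1000
CO = 6.767 L/min


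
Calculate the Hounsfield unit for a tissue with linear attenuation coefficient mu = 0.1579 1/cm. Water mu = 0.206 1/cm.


HU = ((mu_tissue - mu_water) / mu_water) * 1000
HU = ((0.1579 - 0.206) / 0.206) * 1000
HU = -233.5


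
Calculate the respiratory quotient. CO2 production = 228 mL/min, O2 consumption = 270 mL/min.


RQ = VCO2 / VO2
RQ = 228 / 270
RQ = 0.8444


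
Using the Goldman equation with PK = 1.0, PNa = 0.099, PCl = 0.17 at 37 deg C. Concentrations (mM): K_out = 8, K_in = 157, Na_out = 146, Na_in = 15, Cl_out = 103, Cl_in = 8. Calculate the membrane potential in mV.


Vm = (RT/F)*ln((PK*Ko + PNa*Nao + PCl*Cli)/(PK*Ki + PNa*Nai + PCl*Clo))
Numer = 23.814, Denom = 175.995
Vm = -53.46 mV


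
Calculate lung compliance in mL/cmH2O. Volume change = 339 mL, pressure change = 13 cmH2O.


C = dV / dP
C = 339 / 13
C = 26.08 mL/cmH2O


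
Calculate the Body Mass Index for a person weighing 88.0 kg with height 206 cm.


BMI = weight / height^2
height = 206 cm = 2.06 m
BMI = 88.0 / 2.06^2
BMI = 20.74 kg/m^2


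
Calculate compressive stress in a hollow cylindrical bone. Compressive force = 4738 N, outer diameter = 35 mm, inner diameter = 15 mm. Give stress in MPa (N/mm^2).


A = pi*(r_o^2 - r_i^2)
r_o = 17.5 mm, r_i = 7.5 mm
A = 785.398 mm^2
sigma = F/A = 4738 / 785.398
sigma = 6.033 MPa


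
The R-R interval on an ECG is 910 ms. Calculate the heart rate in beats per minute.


HR = 60 / RR_interval(s)
RR = 910 ms = 0.91 s
HR = 60 / 0.91 = 65.93 bpm


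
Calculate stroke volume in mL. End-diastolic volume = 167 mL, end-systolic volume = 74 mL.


SV = EDV - ESV
SV = 167 - 74
SV = 93 mL


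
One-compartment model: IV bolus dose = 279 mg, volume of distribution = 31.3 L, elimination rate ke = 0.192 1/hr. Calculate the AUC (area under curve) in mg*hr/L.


C0 = Dose/Vd = 279/31.3 = 8.91374 mg/L
AUC = C0/ke = 8.91374/0.192
AUC = 46.43 mg*hr/L


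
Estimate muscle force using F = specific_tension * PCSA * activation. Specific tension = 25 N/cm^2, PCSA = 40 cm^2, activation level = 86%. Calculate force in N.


F = sigma * PCSA * activation
F = 25 * 40 * 0.86
F = 860 N


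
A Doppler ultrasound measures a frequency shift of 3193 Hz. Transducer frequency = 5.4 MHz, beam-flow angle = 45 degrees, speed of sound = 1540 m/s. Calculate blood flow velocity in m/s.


v = fd * c / (2 * f0 * cos(theta))
v = 3193 * 1540 / (2 * 5.4000e+06 * cos(45))
v = 0.6439 m/s


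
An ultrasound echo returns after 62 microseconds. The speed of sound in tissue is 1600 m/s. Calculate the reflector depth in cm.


depth = c * t / 2
t = 62 us = 6.2000e-05 s
depth = 1600 * 6.2000e-05 / 2
depth = 0.0496 m = 4.96 cm


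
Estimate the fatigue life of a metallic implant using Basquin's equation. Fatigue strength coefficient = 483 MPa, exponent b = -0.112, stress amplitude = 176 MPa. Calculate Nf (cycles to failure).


sigma_a = sigma_f' * (2Nf)^b
2Nf = (sigma_a/sigma_f')^(1/b)
2Nf = (176/483)^(1/-0.112)
2Nf = 8214.7324
Nf = 4107


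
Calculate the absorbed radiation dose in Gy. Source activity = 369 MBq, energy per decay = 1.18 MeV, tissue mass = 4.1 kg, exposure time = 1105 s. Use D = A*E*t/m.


A = 369 MBq = 3.6900e+08 Bq
E = 1.18 MeV = 1.89036e-13 J
D = A*E*t/m = 3.6900e+08*1.89036e-13*1105/4.1
D = 0.0188 Gy


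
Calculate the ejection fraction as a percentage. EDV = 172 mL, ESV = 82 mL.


SV = EDV - ESV = 172 - 82 = 90 mL
EF = SV/EDV * 100 = 90/172 * 100
EF = 52.33%


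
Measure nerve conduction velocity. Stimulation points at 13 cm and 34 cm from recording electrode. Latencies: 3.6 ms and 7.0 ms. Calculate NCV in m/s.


Distance = (34 - 13) / 100 = 0.21 m
dt = (7.0 - 3.6) / 1000 = 0.0034 s
NCV = dist / dt = 61.76 m/s
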